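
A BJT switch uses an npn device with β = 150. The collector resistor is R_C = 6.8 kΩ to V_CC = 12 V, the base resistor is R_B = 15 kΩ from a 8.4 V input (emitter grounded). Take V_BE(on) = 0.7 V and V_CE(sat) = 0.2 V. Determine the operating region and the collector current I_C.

saturation; I_C ≈ 1.7 mA

Assume active: I_B = (8.4 − 0.7)/15 = 0.513 mA, giving I_C = β·I_B = 77 mA.
But then V_CE = 12 − 77×6.8 = -512 V < V_CE(sat) = 0.2 V — impossible in the active region.
So the transistor is saturated. With V_CE = 0.2 V, I_C = (V_CC − 0.2)/R_C = 11.8/6.8 = 1.74 mA.
Check: β·I_B = 77 mA > I_C = 1.74 mA, confirming saturation.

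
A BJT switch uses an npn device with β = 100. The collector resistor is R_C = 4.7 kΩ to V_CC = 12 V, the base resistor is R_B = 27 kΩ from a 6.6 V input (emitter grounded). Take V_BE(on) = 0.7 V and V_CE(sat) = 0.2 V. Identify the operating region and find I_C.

Assume active: I_B = (6.6 − 0.7)/27 = 0.219 mA, giving I_C = β·I_B = 21.9 mA.
But then V_CE = 12 − 21.9×4.7 = -90.7 V < V_CE(sat) = 0.2 V — impossible in the active region.
So the transistor is saturated. With V_CE = 0.2 V, I_C = (V_CC − 0.2)/R_C = 11.8/4.7 = 2.51 mA.
Check: β·I_B = 21.9 mA > I_C = 2.51 mA, confirming saturation.

saturation; I_C ≈ 2.5 mA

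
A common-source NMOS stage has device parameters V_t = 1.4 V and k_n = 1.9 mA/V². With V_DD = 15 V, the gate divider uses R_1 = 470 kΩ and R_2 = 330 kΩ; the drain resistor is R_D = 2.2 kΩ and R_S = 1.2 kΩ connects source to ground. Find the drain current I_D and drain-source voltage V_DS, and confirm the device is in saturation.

V_G = V_DD·R_2/(R_1+R_2) = 15×330/800 = 6.19 V.
Assume saturation: I_D = (k_n/2)(V_GS − V_t)² with V_GS = V_G − I_D·R_S = 6.19 − 1.2·I_D.
Substituting gives 1.37·I_D² − 11.9·I_D + 21.8 = 0, with roots I_D = 2.61 or 6.1 mA.
The root I_D = 6.1 mA gives V_GS = -1.13 V ≤ V_t, so take I_D = 2.61 mA.
Then V_GS = 3.06 V and V_DS = V_DD − I_D(R_D+R_S) = 15 − 2.61×3.4 = 6.13 V.
Saturation requires V_DS ≥ V_GS − V_t = 1.66 V; 6.13 ≥ 1.66 ✓.

I_D ≈ 2.6 mA, V_DS ≈ 6.1 V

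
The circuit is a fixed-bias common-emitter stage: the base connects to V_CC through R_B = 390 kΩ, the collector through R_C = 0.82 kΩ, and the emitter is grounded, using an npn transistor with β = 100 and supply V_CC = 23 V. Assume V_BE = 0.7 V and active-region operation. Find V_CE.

Base loop: V_CC = I_B·R_B + V_BE, so I_B = (23 − 0.7)/390 kΩ = 0.0572 mA.
In the active region I_C = β·I_B = 100 × 0.0572 = 5.72 mA.
Collector loop: V_CE = V_CC − I_C·R_C = 23 − 5.72×0.82 = 18.3 V.
Since V_CE = 18.3 V > V_CE(sat) ≈ 0.2 V, the transistor is in the active region as assumed.

V_CE ≈ 18 V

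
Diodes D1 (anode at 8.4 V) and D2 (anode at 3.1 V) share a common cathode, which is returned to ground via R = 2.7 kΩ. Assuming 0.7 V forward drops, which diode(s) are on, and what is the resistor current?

Only D1 conducts; I_R ≈ 2.9 mA

Assume both conduct. Then node N would need to be at both 8.4−0.7 = 7.7 V and 3.1−0.7 = 2.4 V, which is impossible.
Assume only D1 conducts: V_N = 8.4 − 0.7 = 7.7 V, so I_R = 7.7/2.7 = 2.85 mA.
Check D2: its anode-to-cathode voltage is 3.1 − 7.7 = -4.6 V < 0.7 V, so it is off. The assumption is consistent.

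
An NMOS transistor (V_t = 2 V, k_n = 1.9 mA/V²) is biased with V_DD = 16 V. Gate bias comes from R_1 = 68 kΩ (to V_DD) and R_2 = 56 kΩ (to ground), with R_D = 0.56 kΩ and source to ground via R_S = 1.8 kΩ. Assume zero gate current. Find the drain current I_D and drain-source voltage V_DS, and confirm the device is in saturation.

I_D ≈ 2.1 mA, V_DS ≈ 11 V

V_G = V_DD·R_2/(R_1+R_2) = 16×56/124 = 7.23 V.
Assume saturation: I_D = (k_n/2)(V_GS − V_t)² with V_GS = V_G − I_D·R_S = 7.23 − 1.8·I_D.
Substituting gives 3.08·I_D² − 18.9·I_D + 25.9 = 0, with roots I_D = 2.08 or 4.05 mA.
The root I_D = 4.05 mA gives V_GS = -0.0648 V ≤ V_t, so take I_D = 2.08 mA.
Then V_GS = 3.48 V and V_DS = V_DD − I_D(R_D+R_S) = 16 − 2.08×2.36 = 11.1 V.
Saturation requires V_DS ≥ V_GS − V_t = 1.48 V; 11.1 ≥ 1.48 ✓.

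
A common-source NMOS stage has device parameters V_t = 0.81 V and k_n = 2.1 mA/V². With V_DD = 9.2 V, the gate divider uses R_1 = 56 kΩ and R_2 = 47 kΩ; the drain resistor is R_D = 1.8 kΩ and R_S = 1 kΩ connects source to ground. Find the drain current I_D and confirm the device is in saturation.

V_G = V_DD·R_2/(R_1+R_2) = 9.2×47/103 = 4.2 V.
Assume saturation: I_D = (k_n/2)(V_GS − V_t)² with V_GS = V_G − I_D·R_S = 4.2 − 1·I_D.
Substituting gives 1.05·I_D² − 8.11·I_D + 12.1 = 0, with roots I_D = 2.01 or 5.72 mA.
The root I_D = 5.72 mA gives V_GS = -1.52 V ≤ V_t, so take I_D = 2.01 mA.
Then V_GS = 2.19 V and V_DS = V_DD − I_D(R_D+R_S) = 9.2 − 2.01×2.8 = 3.58 V.
Saturation requires V_DS ≥ V_GS − V_t = 1.38 V; 3.58 ≥ 1.38 ✓.

I_D ≈ 2 mA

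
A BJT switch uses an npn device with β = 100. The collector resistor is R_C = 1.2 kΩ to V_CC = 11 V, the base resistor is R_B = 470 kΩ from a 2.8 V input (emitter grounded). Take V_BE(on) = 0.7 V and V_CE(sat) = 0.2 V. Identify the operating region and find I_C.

active; I_C ≈ 0.45 mA

Assume active. Base-emitter loop: I_B = (V_BB − V_BE)/R_B = (2.8 − 0.7)/470 = 0.00447 mA.
I_C = β·I_B = 100×0.00447 = 0.447 mA.
V_CE = V_CC − I_C·R_C = 11 − 0.447×1.2 = 10.5 V > V_CE(sat), so the active-region assumption holds.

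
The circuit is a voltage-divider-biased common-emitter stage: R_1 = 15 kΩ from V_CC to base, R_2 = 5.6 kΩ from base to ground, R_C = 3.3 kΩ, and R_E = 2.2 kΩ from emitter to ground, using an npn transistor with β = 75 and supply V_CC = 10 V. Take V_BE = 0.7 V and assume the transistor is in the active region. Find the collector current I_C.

Thevenize the base divider: V_Th = V_CC·R_2/(R_1+R_2) = 10×5.6/20.6 = 2.72 V, R_Th = R_1‖R_2 = 4.08 kΩ.
Base-emitter loop: V_Th = I_B·R_Th + V_BE + (β+1)I_B·R_E, so I_B = (2.72 − 0.7) / (4.08 + 76×2.2) = 0.0118 mA.
I_C = β·I_B = 75×0.0118 = 0.884 mA, and I_E = (β+1)I_B = 0.896 mA.
V_CE = V_CC − I_C·R_C − I_E·R_E = 10 − 0.884×3.3 − 0.896×2.2 = 5.11 V.
V_CE = 5.11 V > 0.2 V confirms active-region operation.

I_C ≈ 0.88 mA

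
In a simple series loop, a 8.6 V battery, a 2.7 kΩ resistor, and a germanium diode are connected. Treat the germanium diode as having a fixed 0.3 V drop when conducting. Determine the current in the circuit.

KVL around the loop: 8.6 = V_D + I·R = 0.3 + I × 2.7 kΩ.
So I = (8.6 − 0.3) / 2.7 kΩ = 8.3 / 2.7 = 3.07 mA.

I ≈ 3.1 mA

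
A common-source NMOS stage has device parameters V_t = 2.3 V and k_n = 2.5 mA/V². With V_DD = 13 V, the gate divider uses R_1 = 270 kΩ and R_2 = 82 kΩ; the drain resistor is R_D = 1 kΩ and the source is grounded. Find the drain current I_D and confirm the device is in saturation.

I_D ≈ 0.66 mA

V_G = V_DD·R_2/(R_1+R_2) = 13×82/352 = 3.03 V. With the source grounded, V_GS = V_G = 3.03 V.
Assume saturation: I_D = (k_n/2)(V_GS − V_t)² = (2.5/2)×(3.03 − 2.3)² = 1.25×0.728² = 0.663 mA.
V_DS = V_DD − I_D·R_D = 13 − 0.663×1 = 12.3 V.
Saturation requires V_DS ≥ V_GS − V_t = 0.728 V; 12.3 ≥ 0.728 ✓.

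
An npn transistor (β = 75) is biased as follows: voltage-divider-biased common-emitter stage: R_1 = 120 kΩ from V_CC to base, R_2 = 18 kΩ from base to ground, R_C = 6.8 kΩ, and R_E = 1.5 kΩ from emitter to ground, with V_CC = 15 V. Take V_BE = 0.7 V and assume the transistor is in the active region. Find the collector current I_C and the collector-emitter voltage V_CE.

I_C ≈ 0.73 mA, V_CE ≈ 9 V

Thevenize the base divider: V_Th = V_CC·R_2/(R_1+R_2) = 15×18/138 = 1.96 V, R_Th = R_1‖R_2 = 15.7 kΩ.
Base-emitter loop: V_Th = I_B·R_Th + V_BE + (β+1)I_B·R_E, so I_B = (1.96 − 0.7) / (15.7 + 76×1.5) = 0.00969 mA.
I_C = β·I_B = 75×0.00969 = 0.727 mA, and I_E = (β+1)I_B = 0.737 mA.
V_CE = V_CC − I_C·R_C − I_E·R_E = 15 − 0.727×6.8 − 0.737×1.5 = 8.95 V.
V_CE = 8.95 V > 0.2 V confirms active-region operation.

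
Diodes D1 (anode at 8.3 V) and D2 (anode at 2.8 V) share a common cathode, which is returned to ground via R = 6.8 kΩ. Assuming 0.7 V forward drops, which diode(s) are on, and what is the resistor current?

Assume both conduct. Then node N would need to be at both 8.3−0.7 = 7.6 V and 2.8−0.7 = 2.1 V, which is impossible.
Assume only D1 conducts: V_N = 8.3 − 0.7 = 7.6 V, so I_R = 7.6/6.8 = 1.12 mA.
Check D2: its anode-to-cathode voltage is 2.8 − 7.6 = -4.8 V < 0.7 V, so it is off. The assumption is consistent.

Only D1 conducts; I_R ≈ 1.1 mA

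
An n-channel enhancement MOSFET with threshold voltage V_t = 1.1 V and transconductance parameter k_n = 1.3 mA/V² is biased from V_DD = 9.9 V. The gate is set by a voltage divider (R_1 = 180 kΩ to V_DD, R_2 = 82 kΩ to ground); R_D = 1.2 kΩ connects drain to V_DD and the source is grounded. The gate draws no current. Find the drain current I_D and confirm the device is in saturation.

I_D ≈ 2.6 mA

V_G = V_DD·R_2/(R_1+R_2) = 9.9×82/262 = 3.1 V. With the source grounded, V_GS = V_G = 3.1 V.
Assume saturation: I_D = (k_n/2)(V_GS − V_t)² = (1.3/2)×(3.1 − 1.1)² = 0.65×2² = 2.6 mA.
V_DS = V_DD − I_D·R_D = 9.9 − 2.6×1.2 = 6.78 V.
Saturation requires V_DS ≥ V_GS − V_t = 2 V; 6.78 ≥ 2 ✓.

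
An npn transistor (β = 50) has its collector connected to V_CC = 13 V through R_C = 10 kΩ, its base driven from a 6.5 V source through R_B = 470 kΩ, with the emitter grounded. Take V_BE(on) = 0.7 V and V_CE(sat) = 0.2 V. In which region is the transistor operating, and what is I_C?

Assume active. Base-emitter loop: I_B = (V_BB − V_BE)/R_B = (6.5 − 0.7)/470 = 0.0123 mA.
I_C = β·I_B = 50×0.0123 = 0.617 mA.
V_CE = V_CC − I_C·R_C = 13 − 0.617×10 = 6.83 V > V_CE(sat), so the active-region assumption holds.

active; I_C ≈ 0.62 mA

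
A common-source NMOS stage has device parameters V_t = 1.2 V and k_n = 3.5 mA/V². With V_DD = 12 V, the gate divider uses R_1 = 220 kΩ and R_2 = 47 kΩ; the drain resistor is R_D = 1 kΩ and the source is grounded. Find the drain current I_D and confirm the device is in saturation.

I_D ≈ 1.5 mA

V_G = V_DD·R_2/(R_1+R_2) = 12×47/267 = 2.11 V. With the source grounded, V_GS = V_G = 2.11 V.
Assume saturation: I_D = (k_n/2)(V_GS − V_t)² = (3.5/2)×(2.11 − 1.2)² = 1.75×0.912² = 1.46 mA.
V_DS = V_DD − I_D·R_D = 12 − 1.46×1 = 10.5 V.
Saturation requires V_DS ≥ V_GS − V_t = 0.912 V; 10.5 ≥ 0.912 ✓.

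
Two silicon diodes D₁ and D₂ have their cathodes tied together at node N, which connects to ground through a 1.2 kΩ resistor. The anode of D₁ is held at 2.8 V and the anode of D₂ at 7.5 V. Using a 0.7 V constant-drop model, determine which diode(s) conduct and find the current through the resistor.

Assume both conduct. Then node N would need to be at both 2.8−0.7 = 2.1 V and 7.5−0.7 = 6.8 V, which is impossible.
Assume only D₂ conducts: V_N = 7.5 − 0.7 = 6.8 V, so I_R = 6.8/1.2 = 5.67 mA.
Check D₁: its anode-to-cathode voltage is 2.8 − 6.8 = -4 V < 0.7 V, so it is off. The assumption is consistent.

Only D₂ conducts; I_R ≈ 5.7 mA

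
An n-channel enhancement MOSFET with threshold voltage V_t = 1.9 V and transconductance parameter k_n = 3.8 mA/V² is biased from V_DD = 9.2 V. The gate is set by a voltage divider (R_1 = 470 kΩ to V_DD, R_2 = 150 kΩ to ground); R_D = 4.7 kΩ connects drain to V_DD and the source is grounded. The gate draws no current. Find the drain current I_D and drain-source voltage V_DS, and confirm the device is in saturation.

V_G = V_DD·R_2/(R_1+R_2) = 9.2×150/620 = 2.23 V. With the source grounded, V_GS = V_G = 2.23 V.
Assume saturation: I_D = (k_n/2)(V_GS − V_t)² = (3.8/2)×(2.23 − 1.9)² = 1.9×0.326² = 0.202 mA.
V_DS = V_DD − I_D·R_D = 9.2 − 0.202×4.7 = 8.25 V.
Saturation requires V_DS ≥ V_GS − V_t = 0.326 V; 8.25 ≥ 0.326 ✓.

I_D ≈ 0.2 mA, V_DS ≈ 8.3 V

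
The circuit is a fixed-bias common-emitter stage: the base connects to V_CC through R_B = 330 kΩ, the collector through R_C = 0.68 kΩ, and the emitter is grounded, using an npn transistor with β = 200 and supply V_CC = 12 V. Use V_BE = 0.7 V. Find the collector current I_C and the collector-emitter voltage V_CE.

Base loop: V_CC = I_B·R_B + V_BE, so I_B = (12 − 0.7)/330 kΩ = 0.0342 mA.
In the active region I_C = β·I_B = 200 × 0.0342 = 6.85 mA.
Collector loop: V_CE = V_CC − I_C·R_C = 12 − 6.85×0.68 = 7.34 V.
Since V_CE = 7.34 V > V_CE(sat) ≈ 0.2 V, the transistor is in the active region as assumed.

I_C ≈ 6.8 mA, V_CE ≈ 7.3 V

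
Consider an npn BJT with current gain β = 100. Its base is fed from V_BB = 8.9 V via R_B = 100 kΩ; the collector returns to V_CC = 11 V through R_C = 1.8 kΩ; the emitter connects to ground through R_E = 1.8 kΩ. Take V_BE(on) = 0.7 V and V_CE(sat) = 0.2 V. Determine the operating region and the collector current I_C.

active; I_C ≈ 2.9 mA

Assume active. Base-emitter loop: I_B = (V_BB − V_BE)/(R_B + (β+1)R_E) = (8.9 − 0.7)/(100 + 101×1.8) = 0.0291 mA.
I_C = β·I_B = 100×0.0291 = 2.91 mA.
V_CE = V_CC − I_C·R_C − I_E·R_E = 11 − 2.91×1.8 − 2.94×1.8 = 0.472 V > V_CE(sat), so the active-region assumption holds.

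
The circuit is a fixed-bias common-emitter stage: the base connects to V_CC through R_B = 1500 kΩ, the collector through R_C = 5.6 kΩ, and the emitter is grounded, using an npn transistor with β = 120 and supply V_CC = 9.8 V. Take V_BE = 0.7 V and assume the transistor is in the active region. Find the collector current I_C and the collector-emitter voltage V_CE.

Base loop: V_CC = I_B·R_B + V_BE, so I_B = (9.8 − 0.7)/1500 kΩ = 0.00607 mA.
In the active region I_C = β·I_B = 120 × 0.00607 = 0.728 mA.
Collector loop: V_CE = V_CC − I_C·R_C = 9.8 − 0.728×5.6 = 5.72 V.
Since V_CE = 5.72 V > V_CE(sat) ≈ 0.2 V, the transistor is in the active region as assumed.

I_C ≈ 0.73 mA, V_CE ≈ 5.7 V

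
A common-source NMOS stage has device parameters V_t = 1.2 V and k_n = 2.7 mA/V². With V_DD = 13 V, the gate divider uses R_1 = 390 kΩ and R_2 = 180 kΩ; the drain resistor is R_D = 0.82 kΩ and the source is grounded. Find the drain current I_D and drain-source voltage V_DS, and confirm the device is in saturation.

I_D ≈ 11 mA, V_DS ≈ 3.7 V

V_G = V_DD·R_2/(R_1+R_2) = 13×180/570 = 4.11 V. With the source grounded, V_GS = V_G = 4.11 V.
Assume saturation: I_D = (k_n/2)(V_GS − V_t)² = (2.7/2)×(4.11 − 1.2)² = 1.35×2.91² = 11.4 mA.
V_DS = V_DD − I_D·R_D = 13 − 11.4×0.82 = 3.66 V.
Saturation requires V_DS ≥ V_GS − V_t = 2.91 V; 3.66 ≥ 2.91 ✓.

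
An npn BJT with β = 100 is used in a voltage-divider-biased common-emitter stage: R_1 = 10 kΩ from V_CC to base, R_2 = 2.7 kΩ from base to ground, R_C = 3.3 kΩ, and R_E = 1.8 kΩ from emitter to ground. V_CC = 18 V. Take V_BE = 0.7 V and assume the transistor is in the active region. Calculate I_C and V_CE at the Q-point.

I_C ≈ 1.7 mA, V_CE ≈ 9.3 V

Thevenize the base divider: V_Th = V_CC·R_2/(R_1+R_2) = 18×2.7/12.7 = 3.83 V, R_Th = R_1‖R_2 = 2.13 kΩ.
Base-emitter loop: V_Th = I_B·R_Th + V_BE + (β+1)I_B·R_E, so I_B = (3.83 − 0.7) / (2.13 + 101×1.8) = 0.017 mA.
I_C = β·I_B = 100×0.017 = 1.7 mA, and I_E = (β+1)I_B = 1.72 mA.
V_CE = V_CC − I_C·R_C − I_E·R_E = 18 − 1.7×3.3 − 1.72×1.8 = 9.3 V.
V_CE = 9.3 V > 0.2 V confirms active-region operation.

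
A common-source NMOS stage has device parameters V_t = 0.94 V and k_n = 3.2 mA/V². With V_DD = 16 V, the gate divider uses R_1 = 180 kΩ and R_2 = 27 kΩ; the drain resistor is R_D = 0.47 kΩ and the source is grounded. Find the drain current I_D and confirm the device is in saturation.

V_G = V_DD·R_2/(R_1+R_2) = 16×27/207 = 2.09 V. With the source grounded, V_GS = V_G = 2.09 V.
Assume saturation: I_D = (k_n/2)(V_GS − V_t)² = (3.2/2)×(2.09 − 0.94)² = 1.6×1.15² = 2.1 mA.
V_DS = V_DD − I_D·R_D = 16 − 2.1×0.47 = 15 V.
Saturation requires V_DS ≥ V_GS − V_t = 1.15 V; 15 ≥ 1.15 ✓.

I_D ≈ 2.1 mA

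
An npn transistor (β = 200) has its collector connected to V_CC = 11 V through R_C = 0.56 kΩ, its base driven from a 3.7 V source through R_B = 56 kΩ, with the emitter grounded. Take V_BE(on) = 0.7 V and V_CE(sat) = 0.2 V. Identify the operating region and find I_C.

active; I_C ≈ 11 mA

Assume active. Base-emitter loop: I_B = (V_BB − V_BE)/R_B = (3.7 − 0.7)/56 = 0.0536 mA.
I_C = β·I_B = 200×0.0536 = 10.7 mA.
V_CE = V_CC − I_C·R_C = 11 − 10.7×0.56 = 5 V > V_CE(sat), so the active-region assumption holds.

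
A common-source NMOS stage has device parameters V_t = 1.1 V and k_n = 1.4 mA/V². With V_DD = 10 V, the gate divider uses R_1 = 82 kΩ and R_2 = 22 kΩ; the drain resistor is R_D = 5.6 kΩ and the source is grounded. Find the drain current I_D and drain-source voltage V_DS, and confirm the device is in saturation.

V_G = V_DD·R_2/(R_1+R_2) = 10×22/104 = 2.12 V. With the source grounded, V_GS = V_G = 2.12 V.
Assume saturation: I_D = (k_n/2)(V_GS − V_t)² = (1.4/2)×(2.12 − 1.1)² = 0.7×1.02² = 0.722 mA.
V_DS = V_DD − I_D·R_D = 10 − 0.722×5.6 = 5.96 V.
Saturation requires V_DS ≥ V_GS − V_t = 1.02 V; 5.96 ≥ 1.02 ✓.

I_D ≈ 0.72 mA, V_DS ≈ 6 V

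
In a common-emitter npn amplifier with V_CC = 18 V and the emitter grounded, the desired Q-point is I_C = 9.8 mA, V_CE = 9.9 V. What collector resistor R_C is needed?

Collector loop: V_CC = I_C·R_C + V_CE.
R_C = (V_CC − V_CE)/I_C = (18 − 9.9)/9.8 = 0.827 kΩ.

R_C ≈ 0.83 kΩ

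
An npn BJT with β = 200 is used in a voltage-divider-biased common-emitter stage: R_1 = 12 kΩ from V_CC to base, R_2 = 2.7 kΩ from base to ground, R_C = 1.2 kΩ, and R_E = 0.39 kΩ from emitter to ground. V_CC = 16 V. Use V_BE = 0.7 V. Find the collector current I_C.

Thevenize the base divider: V_Th = V_CC·R_2/(R_1+R_2) = 16×2.7/14.7 = 2.94 V, R_Th = R_1‖R_2 = 2.2 kΩ.
Base-emitter loop: V_Th = I_B·R_Th + V_BE + (β+1)I_B·R_E, so I_B = (2.94 − 0.7) / (2.2 + 201×0.39) = 0.0278 mA.
I_C = β·I_B = 200×0.0278 = 5.56 mA, and I_E = (β+1)I_B = 5.58 mA.
V_CE = V_CC − I_C·R_C − I_E·R_E = 16 − 5.56×1.2 − 5.58×0.39 = 7.16 V.
V_CE = 7.16 V > 0.2 V confirms active-region operation.

I_C ≈ 5.6 mA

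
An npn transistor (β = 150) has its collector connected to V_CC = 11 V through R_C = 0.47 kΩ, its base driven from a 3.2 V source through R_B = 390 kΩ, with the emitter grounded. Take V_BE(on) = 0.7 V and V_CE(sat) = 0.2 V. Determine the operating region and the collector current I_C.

active; I_C ≈ 0.96 mA

Assume active. Base-emitter loop: I_B = (V_BB − V_BE)/R_B = (3.2 − 0.7)/390 = 0.00641 mA.
I_C = β·I_B = 150×0.00641 = 0.962 mA.
V_CE = V_CC − I_C·R_C = 11 − 0.962×0.47 = 10.5 V > V_CE(sat), so the active-region assumption holds.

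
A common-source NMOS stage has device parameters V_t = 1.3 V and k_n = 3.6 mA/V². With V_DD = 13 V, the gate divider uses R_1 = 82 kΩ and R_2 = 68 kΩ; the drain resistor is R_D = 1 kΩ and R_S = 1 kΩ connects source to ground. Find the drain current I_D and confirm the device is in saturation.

I_D ≈ 3.2 mA

V_G = V_DD·R_2/(R_1+R_2) = 13×68/150 = 5.89 V.
Assume saturation: I_D = (k_n/2)(V_GS − V_t)² with V_GS = V_G − I_D·R_S = 5.89 − 1·I_D.
Substituting gives 1.8·I_D² − 17.5·I_D + 38 = 0, with roots I_D = 3.25 or 6.49 mA.
The root I_D = 6.49 mA gives V_GS = -0.599 V ≤ V_t, so take I_D = 3.25 mA.
Then V_GS = 2.64 V and V_DS = V_DD − I_D(R_D+R_S) = 13 − 3.25×2 = 6.5 V.
Saturation requires V_DS ≥ V_GS − V_t = 1.34 V; 6.5 ≥ 1.34 ✓.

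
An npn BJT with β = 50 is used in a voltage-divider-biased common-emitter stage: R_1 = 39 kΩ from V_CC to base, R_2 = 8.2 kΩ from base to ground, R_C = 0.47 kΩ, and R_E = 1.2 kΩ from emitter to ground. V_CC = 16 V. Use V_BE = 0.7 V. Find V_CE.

V_CE ≈ 13 V

Thevenize the base divider: V_Th = V_CC·R_2/(R_1+R_2) = 16×8.2/47.2 = 2.78 V, R_Th = R_1‖R_2 = 6.78 kΩ.
Base-emitter loop: V_Th = I_B·R_Th + V_BE + (β+1)I_B·R_E, so I_B = (2.78 − 0.7) / (6.78 + 51×1.2) = 0.0306 mA.
I_C = β·I_B = 50×0.0306 = 1.53 mA, and I_E = (β+1)I_B = 1.56 mA.
V_CE = V_CC − I_C·R_C − I_E·R_E = 16 − 1.53×0.47 − 1.56×1.2 = 13.4 V.
V_CE = 13.4 V > 0.2 V confirms active-region operation.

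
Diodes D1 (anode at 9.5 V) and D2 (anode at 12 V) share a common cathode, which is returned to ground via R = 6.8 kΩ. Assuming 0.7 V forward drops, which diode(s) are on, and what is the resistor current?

Assume both conduct. Then node N would need to be at both 9.5−0.7 = 8.8 V and 12−0.7 = 11.3 V, which is impossible.
Assume only D2 conducts: V_N = 12 − 0.7 = 11.3 V, so I_R = 11.3/6.8 = 1.66 mA.
Check D1: its anode-to-cathode voltage is 9.5 − 11.3 = -1.8 V < 0.7 V, so it is off. The assumption is consistent.

Only D2 conducts; I_R ≈ 1.7 mA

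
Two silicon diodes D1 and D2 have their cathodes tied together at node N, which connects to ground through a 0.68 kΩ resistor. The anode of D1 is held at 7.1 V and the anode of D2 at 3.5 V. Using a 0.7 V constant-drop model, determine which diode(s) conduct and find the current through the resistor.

Only D1 conducts; I_R ≈ 9.4 mA

Assume both conduct. Then node N would need to be at both 7.1−0.7 = 6.4 V and 3.5−0.7 = 2.8 V, which is impossible.
Assume only D1 conducts: V_N = 7.1 − 0.7 = 6.4 V, so I_R = 6.4/0.68 = 9.41 mA.
Check D2: its anode-to-cathode voltage is 3.5 − 6.4 = -2.9 V < 0.7 V, so it is off. The assumption is consistent.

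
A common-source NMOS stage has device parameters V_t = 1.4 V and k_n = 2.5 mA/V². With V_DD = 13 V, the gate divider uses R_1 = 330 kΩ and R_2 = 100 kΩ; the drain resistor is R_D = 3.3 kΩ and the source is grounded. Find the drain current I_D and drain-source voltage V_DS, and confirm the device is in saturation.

I_D ≈ 3.3 mA, V_DS ≈ 2.1 V

V_G = V_DD·R_2/(R_1+R_2) = 13×100/430 = 3.02 V. With the source grounded, V_GS = V_G = 3.02 V.
Assume saturation: I_D = (k_n/2)(V_GS − V_t)² = (2.5/2)×(3.02 − 1.4)² = 1.25×1.62² = 3.29 mA.
V_DS = V_DD − I_D·R_D = 13 − 3.29×3.3 = 2.13 V.
Saturation requires V_DS ≥ V_GS − V_t = 1.62 V; 2.13 ≥ 1.62 ✓.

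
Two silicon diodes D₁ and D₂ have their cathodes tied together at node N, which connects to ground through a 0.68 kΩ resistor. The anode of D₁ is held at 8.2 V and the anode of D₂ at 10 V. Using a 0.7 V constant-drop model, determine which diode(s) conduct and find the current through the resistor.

Only D₂ conducts; I_R ≈ 14 mA

Assume both conduct. Then node N would need to be at both 8.2−0.7 = 7.5 V and 10−0.7 = 9.3 V, which is impossible.
Assume only D₂ conducts: V_N = 10 − 0.7 = 9.3 V, so I_R = 9.3/0.68 = 13.7 mA.
Check D₁: its anode-to-cathode voltage is 8.2 − 9.3 = -1.1 V < 0.7 V, so it is off. The assumption is consistent.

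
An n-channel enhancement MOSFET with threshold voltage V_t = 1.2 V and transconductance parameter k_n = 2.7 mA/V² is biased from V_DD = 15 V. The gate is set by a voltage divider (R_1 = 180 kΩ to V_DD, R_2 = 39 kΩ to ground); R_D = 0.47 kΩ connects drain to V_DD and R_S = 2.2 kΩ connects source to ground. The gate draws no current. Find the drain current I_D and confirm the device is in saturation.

V_G = V_DD·R_2/(R_1+R_2) = 15×39/219 = 2.67 V.
Assume saturation: I_D = (k_n/2)(V_GS − V_t)² with V_GS = V_G − I_D·R_S = 2.67 − 2.2·I_D.
Substituting gives 6.53·I_D² − 9.74·I_D + 2.92 = 0, with roots I_D = 0.416 or 1.07 mA.
The root I_D = 1.07 mA gives V_GS = 0.308 V ≤ V_t, so take I_D = 0.416 mA.
Then V_GS = 1.76 V and V_DS = V_DD − I_D(R_D+R_S) = 15 − 0.416×2.67 = 13.9 V.
Saturation requires V_DS ≥ V_GS − V_t = 0.555 V; 13.9 ≥ 0.555 ✓.

I_D ≈ 0.42 mA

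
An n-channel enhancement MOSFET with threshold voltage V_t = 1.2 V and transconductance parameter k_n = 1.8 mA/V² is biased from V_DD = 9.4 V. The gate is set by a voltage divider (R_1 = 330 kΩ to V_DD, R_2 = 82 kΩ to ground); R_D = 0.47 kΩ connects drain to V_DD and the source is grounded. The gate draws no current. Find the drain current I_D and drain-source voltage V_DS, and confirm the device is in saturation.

V_G = V_DD·R_2/(R_1+R_2) = 9.4×82/412 = 1.87 V. With the source grounded, V_GS = V_G = 1.87 V.
Assume saturation: I_D = (k_n/2)(V_GS − V_t)² = (1.8/2)×(1.87 − 1.2)² = 0.9×0.671² = 0.405 mA.
V_DS = V_DD − I_D·R_D = 9.4 − 0.405×0.47 = 9.21 V.
Saturation requires V_DS ≥ V_GS − V_t = 0.671 V; 9.21 ≥ 0.671 ✓.

I_D ≈ 0.41 mA, V_DS ≈ 9.2 V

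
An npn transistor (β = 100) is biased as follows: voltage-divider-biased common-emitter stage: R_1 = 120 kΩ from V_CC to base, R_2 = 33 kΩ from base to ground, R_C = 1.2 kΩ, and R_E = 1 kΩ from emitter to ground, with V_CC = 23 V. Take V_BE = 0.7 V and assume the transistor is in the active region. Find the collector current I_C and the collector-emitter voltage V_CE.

Thevenize the base divider: V_Th = V_CC·R_2/(R_1+R_2) = 23×33/153 = 4.96 V, R_Th = R_1‖R_2 = 25.9 kΩ.
Base-emitter loop: V_Th = I_B·R_Th + V_BE + (β+1)I_B·R_E, so I_B = (4.96 − 0.7) / (25.9 + 101×1) = 0.0336 mA.
I_C = β·I_B = 100×0.0336 = 3.36 mA, and I_E = (β+1)I_B = 3.39 mA.
V_CE = V_CC − I_C·R_C − I_E·R_E = 23 − 3.36×1.2 − 3.39×1 = 15.6 V.
V_CE = 15.6 V > 0.2 V confirms active-region operation.

I_C ≈ 3.4 mA, V_CE ≈ 16 V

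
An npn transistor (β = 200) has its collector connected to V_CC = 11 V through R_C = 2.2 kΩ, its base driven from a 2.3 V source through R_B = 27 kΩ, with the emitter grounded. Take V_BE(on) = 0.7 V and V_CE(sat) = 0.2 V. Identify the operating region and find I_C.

saturation; I_C ≈ 4.9 mA

Assume active: I_B = (2.3 − 0.7)/27 = 0.0593 mA, giving I_C = β·I_B = 11.9 mA.
But then V_CE = 11 − 11.9×2.2 = -15.1 V < V_CE(sat) = 0.2 V — impossible in the active region.
So the transistor is saturated. With V_CE = 0.2 V, I_C = (V_CC − 0.2)/R_C = 10.8/2.2 = 4.91 mA.
Check: β·I_B = 11.9 mA > I_C = 4.91 mA, confirming saturation.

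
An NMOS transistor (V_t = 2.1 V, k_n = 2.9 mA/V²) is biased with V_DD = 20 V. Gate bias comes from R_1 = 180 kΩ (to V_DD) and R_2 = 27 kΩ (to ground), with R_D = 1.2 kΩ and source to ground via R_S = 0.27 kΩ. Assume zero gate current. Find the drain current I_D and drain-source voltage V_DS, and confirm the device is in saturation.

I_D ≈ 0.27 mA, V_DS ≈ 20 V

V_G = V_DD·R_2/(R_1+R_2) = 20×27/207 = 2.61 V.
Assume saturation: I_D = (k_n/2)(V_GS − V_t)² with V_GS = V_G − I_D·R_S = 2.61 − 0.27·I_D.
Substituting gives 0.106·I_D² − 1.4·I_D + 0.375 = 0, with roots I_D = 0.274 or 13 mA.
The root I_D = 13 mA gives V_GS = -0.889 V ≤ V_t, so take I_D = 0.274 mA.
Then V_GS = 2.53 V and V_DS = V_DD − I_D(R_D+R_S) = 20 − 0.274×1.47 = 19.6 V.
Saturation requires V_DS ≥ V_GS − V_t = 0.435 V; 19.6 ≥ 0.435 ✓.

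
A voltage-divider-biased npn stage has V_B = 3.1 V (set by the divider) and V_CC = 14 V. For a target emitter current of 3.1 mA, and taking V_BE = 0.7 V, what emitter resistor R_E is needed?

V_E = V_B − V_BE = 3.1 − 0.7 = 2.4 V.
R_E = V_E / I_E = 2.4 / 3.1 = 0.774 kΩ.

R_E ≈ 0.77 kΩ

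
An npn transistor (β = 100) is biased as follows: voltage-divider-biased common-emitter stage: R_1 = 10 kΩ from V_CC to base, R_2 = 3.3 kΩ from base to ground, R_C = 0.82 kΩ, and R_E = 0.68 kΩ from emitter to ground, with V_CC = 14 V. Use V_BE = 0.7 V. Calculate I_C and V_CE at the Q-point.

Thevenize the base divider: V_Th = V_CC·R_2/(R_1+R_2) = 14×3.3/13.3 = 3.47 V, R_Th = R_1‖R_2 = 2.48 kΩ.
Base-emitter loop: V_Th = I_B·R_Th + V_BE + (β+1)I_B·R_E, so I_B = (3.47 − 0.7) / (2.48 + 101×0.68) = 0.039 mA.
I_C = β·I_B = 100×0.039 = 3.9 mA, and I_E = (β+1)I_B = 3.94 mA.
V_CE = V_CC − I_C·R_C − I_E·R_E = 14 − 3.9×0.82 − 3.94×0.68 = 8.13 V.
V_CE = 8.13 V > 0.2 V confirms active-region operation.

I_C ≈ 3.9 mA, V_CE ≈ 8.1 V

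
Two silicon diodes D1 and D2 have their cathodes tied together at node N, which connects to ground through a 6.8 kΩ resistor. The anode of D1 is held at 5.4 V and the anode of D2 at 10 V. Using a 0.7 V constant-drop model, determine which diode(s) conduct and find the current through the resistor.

Assume both conduct. Then node N would need to be at both 5.4−0.7 = 4.7 V and 10−0.7 = 9.3 V, which is impossible.
Assume only D2 conducts: V_N = 10 − 0.7 = 9.3 V, so I_R = 9.3/6.8 = 1.37 mA.
Check D1: its anode-to-cathode voltage is 5.4 − 9.3 = -3.9 V < 0.7 V, so it is off. The assumption is consistent.

Only D2 conducts; I_R ≈ 1.4 mA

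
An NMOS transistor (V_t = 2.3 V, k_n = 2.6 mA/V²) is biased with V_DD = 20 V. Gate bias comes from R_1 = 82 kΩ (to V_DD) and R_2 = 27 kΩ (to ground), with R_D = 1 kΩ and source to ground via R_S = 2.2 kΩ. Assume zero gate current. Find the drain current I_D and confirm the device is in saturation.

I_D ≈ 0.84 mA

V_G = V_DD·R_2/(R_1+R_2) = 20×27/109 = 4.95 V.
Assume saturation: I_D = (k_n/2)(V_GS − V_t)² with V_GS = V_G − I_D·R_S = 4.95 − 2.2·I_D.
Substituting gives 6.29·I_D² − 16.2·I_D + 9.16 = 0, with roots I_D = 0.841 or 1.73 mA.
The root I_D = 1.73 mA gives V_GS = 1.15 V ≤ V_t, so take I_D = 0.841 mA.
Then V_GS = 3.1 V and V_DS = V_DD − I_D(R_D+R_S) = 20 − 0.841×3.2 = 17.3 V.
Saturation requires V_DS ≥ V_GS − V_t = 0.804 V; 17.3 ≥ 0.804 ✓.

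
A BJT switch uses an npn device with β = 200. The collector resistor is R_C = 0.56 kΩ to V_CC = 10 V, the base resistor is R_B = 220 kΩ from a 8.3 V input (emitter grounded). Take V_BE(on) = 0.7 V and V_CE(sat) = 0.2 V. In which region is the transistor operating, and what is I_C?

active; I_C ≈ 6.9 mA

Assume active. Base-emitter loop: I_B = (V_BB − V_BE)/R_B = (8.3 − 0.7)/220 = 0.0345 mA.
I_C = β·I_B = 200×0.0345 = 6.91 mA.
V_CE = V_CC − I_C·R_C = 10 − 6.91×0.56 = 6.13 V > V_CE(sat), so the active-region assumption holds.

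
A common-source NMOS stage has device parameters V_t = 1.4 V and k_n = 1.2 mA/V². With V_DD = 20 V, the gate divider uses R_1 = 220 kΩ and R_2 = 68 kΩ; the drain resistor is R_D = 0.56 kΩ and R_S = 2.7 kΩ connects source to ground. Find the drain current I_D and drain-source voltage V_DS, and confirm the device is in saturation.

I_D ≈ 0.8 mA, V_DS ≈ 17 V

V_G = V_DD·R_2/(R_1+R_2) = 20×68/288 = 4.72 V.
Assume saturation: I_D = (k_n/2)(V_GS − V_t)² with V_GS = V_G − I_D·R_S = 4.72 − 2.7·I_D.
Substituting gives 4.37·I_D² − 11.8·I_D + 6.62 = 0, with roots I_D = 0.802 or 1.89 mA.
The root I_D = 1.89 mA gives V_GS = -0.374 V ≤ V_t, so take I_D = 0.802 mA.
Then V_GS = 2.56 V and V_DS = V_DD − I_D(R_D+R_S) = 20 − 0.802×3.26 = 17.4 V.
Saturation requires V_DS ≥ V_GS − V_t = 1.16 V; 17.4 ≥ 1.16 ✓.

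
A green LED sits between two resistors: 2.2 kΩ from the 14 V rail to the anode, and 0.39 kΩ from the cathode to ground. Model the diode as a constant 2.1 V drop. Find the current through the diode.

The two resistors are in series with the diode, so KVL gives 14 = I·2.2 + 2.1 + I·0.39.
I = (14 − 2.1) / (2.2 + 0.39) kΩ = 11.9 / 2.59 = 4.59 mA.

I ≈ 4.6 mA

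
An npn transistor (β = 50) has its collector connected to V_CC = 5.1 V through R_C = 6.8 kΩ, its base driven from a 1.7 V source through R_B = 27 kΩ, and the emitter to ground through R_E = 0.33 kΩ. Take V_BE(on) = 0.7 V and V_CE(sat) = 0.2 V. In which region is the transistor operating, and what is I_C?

Assume active: I_B = (1.7 − 0.7)/(27 + 51×0.33) = 0.0228 mA, I_C = β·I_B = 1.14 mA.
Then V_CE = 5.1 − 1.14×6.8 − 1.16×0.33 = -3.04 V < 0.2 V — the active assumption fails.
Re-solve with V_CE = 0.2 V. KCL at the emitter: V_E/R_E = (V_BB−0.7−V_E)/R_B + (V_CC−0.2−V_E)/R_C, giving V_E = 0.236 V.
I_C = (V_CC − 0.2 − V_E)/R_C = (4.9 − 0.236)/6.8 = 0.686 mA.
Check: I_B = (1 − 0.236)/27 = 0.0283 mA, and β·I_B = 1.42 mA > I_C, confirming saturation.

saturation; I_C ≈ 0.69 mA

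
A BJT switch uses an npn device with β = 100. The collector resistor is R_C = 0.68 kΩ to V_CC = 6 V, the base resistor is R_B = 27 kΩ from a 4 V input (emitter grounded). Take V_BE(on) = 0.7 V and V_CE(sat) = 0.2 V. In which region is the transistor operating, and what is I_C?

saturation; I_C ≈ 8.5 mA

Assume active: I_B = (4 − 0.7)/27 = 0.122 mA, giving I_C = β·I_B = 12.2 mA.
But then V_CE = 6 − 12.2×0.68 = -2.31 V < V_CE(sat) = 0.2 V — impossible in the active region.
So the transistor is saturated. With V_CE = 0.2 V, I_C = (V_CC − 0.2)/R_C = 5.8/0.68 = 8.53 mA.
Check: β·I_B = 12.2 mA > I_C = 8.53 mA, confirming saturation.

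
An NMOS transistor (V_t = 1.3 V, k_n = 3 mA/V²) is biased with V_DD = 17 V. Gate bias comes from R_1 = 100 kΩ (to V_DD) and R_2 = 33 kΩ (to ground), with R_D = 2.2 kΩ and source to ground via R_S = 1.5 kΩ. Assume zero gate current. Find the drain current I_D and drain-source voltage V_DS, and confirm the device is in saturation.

I_D ≈ 1.3 mA, V_DS ≈ 12 V

V_G = V_DD·R_2/(R_1+R_2) = 17×33/133 = 4.22 V.
Assume saturation: I_D = (k_n/2)(V_GS − V_t)² with V_GS = V_G − I_D·R_S = 4.22 − 1.5·I_D.
Substituting gives 3.38·I_D² − 14.1·I_D + 12.8 = 0, with roots I_D = 1.32 or 2.87 mA.
The root I_D = 2.87 mA gives V_GS = -0.0825 V ≤ V_t, so take I_D = 1.32 mA.
Then V_GS = 2.24 V and V_DS = V_DD − I_D(R_D+R_S) = 17 − 1.32×3.7 = 12.1 V.
Saturation requires V_DS ≥ V_GS − V_t = 0.938 V; 12.1 ≥ 0.938 ✓.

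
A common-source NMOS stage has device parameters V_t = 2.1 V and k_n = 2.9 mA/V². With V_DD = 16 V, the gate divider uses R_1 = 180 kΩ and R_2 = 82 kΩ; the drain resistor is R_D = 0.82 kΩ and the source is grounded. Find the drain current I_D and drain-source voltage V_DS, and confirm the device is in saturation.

V_G = V_DD·R_2/(R_1+R_2) = 16×82/262 = 5.01 V. With the source grounded, V_GS = V_G = 5.01 V.
Assume saturation: I_D = (k_n/2)(V_GS − V_t)² = (2.9/2)×(5.01 − 2.1)² = 1.45×2.91² = 12.3 mA.
V_DS = V_DD − I_D·R_D = 16 − 12.3×0.82 = 5.95 V.
Saturation requires V_DS ≥ V_GS − V_t = 2.91 V; 5.95 ≥ 2.91 ✓.

I_D ≈ 12 mA, V_DS ≈ 5.9 V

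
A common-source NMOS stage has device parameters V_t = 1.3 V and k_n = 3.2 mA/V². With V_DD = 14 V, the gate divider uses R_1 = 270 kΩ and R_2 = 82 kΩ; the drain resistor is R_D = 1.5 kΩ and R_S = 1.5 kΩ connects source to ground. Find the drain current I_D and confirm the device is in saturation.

I_D ≈ 0.83 mA

V_G = V_DD·R_2/(R_1+R_2) = 14×82/352 = 3.26 V.
Assume saturation: I_D = (k_n/2)(V_GS − V_t)² with V_GS = V_G − I_D·R_S = 3.26 − 1.5·I_D.
Substituting gives 3.6·I_D² − 10.4·I_D + 6.16 = 0, with roots I_D = 0.828 or 2.06 mA.
The root I_D = 2.06 mA gives V_GS = 0.164 V ≤ V_t, so take I_D = 0.828 mA.
Then V_GS = 2.02 V and V_DS = V_DD − I_D(R_D+R_S) = 14 − 0.828×3 = 11.5 V.
Saturation requires V_DS ≥ V_GS − V_t = 0.719 V; 11.5 ≥ 0.719 ✓.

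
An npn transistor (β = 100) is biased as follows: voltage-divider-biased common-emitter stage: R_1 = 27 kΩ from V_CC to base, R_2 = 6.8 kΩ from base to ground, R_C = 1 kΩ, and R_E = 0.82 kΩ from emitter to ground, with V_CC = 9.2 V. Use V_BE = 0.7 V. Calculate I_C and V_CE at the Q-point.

I_C ≈ 1.3 mA, V_CE ≈ 6.8 V

Thevenize the base divider: V_Th = V_CC·R_2/(R_1+R_2) = 9.2×6.8/33.8 = 1.85 V, R_Th = R_1‖R_2 = 5.43 kΩ.
Base-emitter loop: V_Th = I_B·R_Th + V_BE + (β+1)I_B·R_E, so I_B = (1.85 − 0.7) / (5.43 + 101×0.82) = 0.013 mA.
I_C = β·I_B = 100×0.013 = 1.3 mA, and I_E = (β+1)I_B = 1.32 mA.
V_CE = V_CC − I_C·R_C − I_E·R_E = 9.2 − 1.3×1 − 1.32×0.82 = 6.82 V.
V_CE = 6.82 V > 0.2 V confirms active-region operation.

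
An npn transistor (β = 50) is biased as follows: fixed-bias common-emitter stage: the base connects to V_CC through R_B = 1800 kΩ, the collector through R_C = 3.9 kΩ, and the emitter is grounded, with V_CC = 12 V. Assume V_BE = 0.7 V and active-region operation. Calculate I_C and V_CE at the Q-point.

I_C ≈ 0.31 mA, V_CE ≈ 11 V

Base loop: V_CC = I_B·R_B + V_BE, so I_B = (12 − 0.7)/1800 kΩ = 0.00628 mA.
In the active region I_C = β·I_B = 50 × 0.00628 = 0.314 mA.
Collector loop: V_CE = V_CC − I_C·R_C = 12 − 0.314×3.9 = 10.8 V.
Since V_CE = 10.8 V > V_CE(sat) ≈ 0.2 V, the transistor is in the active region as assumed.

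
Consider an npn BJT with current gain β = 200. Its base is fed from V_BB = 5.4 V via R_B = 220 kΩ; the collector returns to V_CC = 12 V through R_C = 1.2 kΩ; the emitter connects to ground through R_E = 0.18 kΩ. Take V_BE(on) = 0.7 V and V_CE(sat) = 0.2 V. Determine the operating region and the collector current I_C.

Assume active. Base-emitter loop: I_B = (V_BB − V_BE)/(R_B + (β+1)R_E) = (5.4 − 0.7)/(220 + 201×0.18) = 0.0183 mA.
I_C = β·I_B = 200×0.0183 = 3.67 mA.
V_CE = V_CC − I_C·R_C − I_E·R_E = 12 − 3.67×1.2 − 3.69×0.18 = 6.93 V > V_CE(sat), so the active-region assumption holds.

active; I_C ≈ 3.7 mA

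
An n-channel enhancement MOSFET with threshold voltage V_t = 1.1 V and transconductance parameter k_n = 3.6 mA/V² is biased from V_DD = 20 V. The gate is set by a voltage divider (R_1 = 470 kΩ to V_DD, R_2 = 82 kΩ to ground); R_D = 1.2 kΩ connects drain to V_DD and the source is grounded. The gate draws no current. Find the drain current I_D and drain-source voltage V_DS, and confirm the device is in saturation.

I_D ≈ 6.3 mA, V_DS ≈ 12 V

V_G = V_DD·R_2/(R_1+R_2) = 20×82/552 = 2.97 V. With the source grounded, V_GS = V_G = 2.97 V.
Assume saturation: I_D = (k_n/2)(V_GS − V_t)² = (3.6/2)×(2.97 − 1.1)² = 1.8×1.87² = 6.3 mA.
V_DS = V_DD − I_D·R_D = 20 − 6.3×1.2 = 12.4 V.
Saturation requires V_DS ≥ V_GS − V_t = 1.87 V; 12.4 ≥ 1.87 ✓.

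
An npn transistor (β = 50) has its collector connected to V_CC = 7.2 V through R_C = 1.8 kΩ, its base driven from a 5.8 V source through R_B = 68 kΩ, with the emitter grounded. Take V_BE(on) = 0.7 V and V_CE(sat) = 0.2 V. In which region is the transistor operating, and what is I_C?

active; I_C ≈ 3.8 mA

Assume active. Base-emitter loop: I_B = (V_BB − V_BE)/R_B = (5.8 − 0.7)/68 = 0.075 mA.
I_C = β·I_B = 50×0.075 = 3.75 mA.
V_CE = V_CC − I_C·R_C = 7.2 − 3.75×1.8 = 0.45 V > V_CE(sat), so the active-region assumption holds.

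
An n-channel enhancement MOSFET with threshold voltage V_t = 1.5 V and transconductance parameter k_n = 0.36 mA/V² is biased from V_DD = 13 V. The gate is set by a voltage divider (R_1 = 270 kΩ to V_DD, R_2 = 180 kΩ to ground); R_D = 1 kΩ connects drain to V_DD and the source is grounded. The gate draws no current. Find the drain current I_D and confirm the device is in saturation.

I_D ≈ 2.5 mA

V_G = V_DD·R_2/(R_1+R_2) = 13×180/450 = 5.2 V. With the source grounded, V_GS = V_G = 5.2 V.
Assume saturation: I_D = (k_n/2)(V_GS − V_t)² = (0.36/2)×(5.2 − 1.5)² = 0.18×3.7² = 2.46 mA.
V_DS = V_DD − I_D·R_D = 13 − 2.46×1 = 10.5 V.
Saturation requires V_DS ≥ V_GS − V_t = 3.7 V; 10.5 ≥ 3.7 ✓.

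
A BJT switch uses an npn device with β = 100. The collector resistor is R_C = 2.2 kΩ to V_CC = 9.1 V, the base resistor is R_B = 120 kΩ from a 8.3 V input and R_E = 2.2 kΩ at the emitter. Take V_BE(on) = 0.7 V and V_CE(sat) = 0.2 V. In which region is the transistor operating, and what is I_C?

saturation; I_C ≈ 2 mA

Assume active: I_B = (8.3 − 0.7)/(120 + 101×2.2) = 0.0222 mA, I_C = β·I_B = 2.22 mA.
Then V_CE = 9.1 − 2.22×2.2 − 2.24×2.2 = -0.721 V < 0.2 V — the active assumption fails.
Re-solve with V_CE = 0.2 V. KCL at the emitter: V_E/R_E = (V_BB−0.7−V_E)/R_B + (V_CC−0.2−V_E)/R_C, giving V_E = 4.48 V.
I_C = (V_CC − 0.2 − V_E)/R_C = (8.9 − 4.48)/2.2 = 2.01 mA.
Check: I_B = (7.6 − 4.48)/120 = 0.026 mA, and β·I_B = 2.6 mA > I_C, confirming saturation.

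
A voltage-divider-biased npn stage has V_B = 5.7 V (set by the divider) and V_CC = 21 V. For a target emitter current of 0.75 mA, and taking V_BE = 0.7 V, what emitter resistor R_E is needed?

V_E = V_B − V_BE = 5.7 − 0.7 = 5 V.
R_E = V_E / I_E = 5 / 0.75 = 6.67 kΩ.

R_E ≈ 6.7 kΩ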